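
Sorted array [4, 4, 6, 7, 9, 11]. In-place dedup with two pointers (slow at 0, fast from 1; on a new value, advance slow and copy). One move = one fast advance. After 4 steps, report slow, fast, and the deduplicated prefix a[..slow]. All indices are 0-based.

slow=3, fast=5, prefix=[4, 6, 7, 9]

(s=0,f=1) a[fast]=4=a[slow] dup → fast++
(s=0,f=2) a[fast]=6≠a[slow]=4 write a[1]=6 → slow++,fast++
(s=1,f=3) a[fast]=7≠a[slow]=6 write a[2]=7 → slow++,fast++
(s=2,f=4) a[fast]=9≠a[slow]=7 write a[3]=9 → slow++,fast++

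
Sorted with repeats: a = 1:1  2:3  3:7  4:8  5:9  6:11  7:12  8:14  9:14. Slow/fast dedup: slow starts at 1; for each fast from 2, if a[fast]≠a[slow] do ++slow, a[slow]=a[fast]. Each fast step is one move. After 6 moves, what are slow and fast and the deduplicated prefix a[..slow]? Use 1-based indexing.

slow=7, fast=8, prefix=[1, 3, 7, 8, 9, 11, 12]

(s=1,f=2) a[fast]=3≠a[slow]=1 write a[2]=3 → slow++,fast++
(s=2,f=3) a[fast]=7≠a[slow]=3 write a[3]=7 → slow++,fast++
(s=3,f=4) a[fast]=8≠a[slow]=7 write a[4]=8 → slow++,fast++
(s=4,f=5) a[fast]=9≠a[slow]=8 write a[5]=9 → slow++,fast++
(s=5,f=6) a[fast]=11≠a[slow]=9 write a[6]=11 → slow++,fast++
(s=6,f=7) a[fast]=12≠a[slow]=11 write a[7]=12 → slow++,fast++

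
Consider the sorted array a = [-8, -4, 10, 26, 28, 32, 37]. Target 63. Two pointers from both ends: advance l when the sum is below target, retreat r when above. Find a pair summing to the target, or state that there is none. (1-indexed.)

[1,7] -8+37=29 <63 → l++
[2,7] -4+37=33 <63 → l++
[3,7] 10+37=47 <63 → l++
[4,7] 26+37=63 → found

(26, 37)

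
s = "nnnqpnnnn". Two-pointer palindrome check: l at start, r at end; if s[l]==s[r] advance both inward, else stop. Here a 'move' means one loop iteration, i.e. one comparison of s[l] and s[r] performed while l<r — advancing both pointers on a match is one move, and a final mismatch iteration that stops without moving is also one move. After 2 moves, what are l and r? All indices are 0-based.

l=2, r=6

l=0 r=8: 'n'=='n', l++,r--
l=1 r=7: 'n'=='n', l++,r--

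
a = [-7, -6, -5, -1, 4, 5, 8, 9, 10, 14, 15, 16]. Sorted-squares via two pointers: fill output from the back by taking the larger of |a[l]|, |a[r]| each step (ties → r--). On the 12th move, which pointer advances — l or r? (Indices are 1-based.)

l=1 r=12: |-7|<=|16| out[12]=256, r--
l=1 r=11: |-7|<=|15| out[11]=225, r--
l=1 r=10: |-7|<=|14| out[10]=196, r--
l=1 r=9: |-7|<=|10| out[9]=100, r--
l=1 r=8: |-7|<=|9| out[8]=81, r--
l=1 r=7: |-7|<=|8| out[7]=64, r--
l=1 r=6: |-7|>|5| out[6]=49, l++
l=2 r=6: |-6|>|5| out[5]=36, l++
l=3 r=6: |-5|<=|5| out[4]=25, r--
l=3 r=5: |-5|>|4| out[3]=25, l++
l=4 r=5: |-1|<=|4| out[2]=16, r--
l=4 r=4: |-1|<=|-1| out[1]=1, r--

r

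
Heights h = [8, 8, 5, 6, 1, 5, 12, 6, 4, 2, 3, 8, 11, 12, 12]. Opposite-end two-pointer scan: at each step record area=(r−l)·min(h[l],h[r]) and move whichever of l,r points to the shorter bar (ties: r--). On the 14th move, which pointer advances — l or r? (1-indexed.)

l=1 r=15: min(8,12)*14=112 best=112 *, l++
l=2 r=15: min(8,12)*13=104 best=112, l++
l=3 r=15: min(5,12)*12=60 best=112, l++
l=4 r=15: min(6,12)*11=66 best=112, l++
l=5 r=15: min(1,12)*10=10 best=112, l++
l=6 r=15: min(5,12)*9=45 best=112, l++
l=7 r=15: min(12,12)*8=96 best=112, r--
l=7 r=14: min(12,12)*7=84 best=112, r--
l=7 r=13: min(12,11)*6=66 best=112, r--
l=7 r=12: min(12,8)*5=40 best=112, r--
l=7 r=11: min(12,3)*4=12 best=112, r--
l=7 r=10: min(12,2)*3=6 best=112, r--
l=7 r=9: min(12,4)*2=8 best=112, r--
l=7 r=8: min(12,6)*1=6 best=112, r--

r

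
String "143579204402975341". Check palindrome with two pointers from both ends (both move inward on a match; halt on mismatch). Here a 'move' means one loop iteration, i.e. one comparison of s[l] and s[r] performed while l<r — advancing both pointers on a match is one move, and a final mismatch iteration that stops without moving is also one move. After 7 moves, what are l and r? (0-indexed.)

l=7, r=10

[0,17] '1'=='1' → l++,r--
[1,16] '4'=='4' → l++,r--
[2,15] '3'=='3' → l++,r--
[3,14] '5'=='5' → l++,r--
[4,13] '7'=='7' → l++,r--
[5,12] '9'=='9' → l++,r--
[6,11] '2'=='2' → l++,r--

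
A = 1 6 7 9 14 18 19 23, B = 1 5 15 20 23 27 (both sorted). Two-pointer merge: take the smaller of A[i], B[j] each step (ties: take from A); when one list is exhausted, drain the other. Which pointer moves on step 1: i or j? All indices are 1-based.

[i=1,j=1] A[i]=1<=B[j]=1 take 1 → i++

i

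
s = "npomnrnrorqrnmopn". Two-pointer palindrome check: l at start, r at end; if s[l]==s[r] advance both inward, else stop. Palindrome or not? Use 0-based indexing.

[0,16] 'n'=='n' → l++,r--
[1,15] 'p'=='p' → l++,r--
[2,14] 'o'=='o' → l++,r--
[3,13] 'm'=='m' → l++,r--
[4,12] 'n'=='n' → l++,r--
[5,11] 'r'=='r' → l++,r--
[6,10] 'n'!='q' → stop

not a palindrome (mismatch at 6,10)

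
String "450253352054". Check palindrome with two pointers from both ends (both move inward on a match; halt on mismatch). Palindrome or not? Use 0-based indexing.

l=0 r=11: '4'=='4', l++,r--
l=1 r=10: '5'=='5', l++,r--
l=2 r=9: '0'=='0', l++,r--
l=3 r=8: '2'=='2', l++,r--
l=4 r=7: '5'=='5', l++,r--
l=5 r=6: '3'=='3', l++,r--

palindrome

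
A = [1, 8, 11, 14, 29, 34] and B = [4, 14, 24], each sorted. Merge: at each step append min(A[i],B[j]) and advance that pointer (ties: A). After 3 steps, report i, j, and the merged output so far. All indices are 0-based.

[i=0,j=0] A[i]=1<=B[j]=4 take 1 → i++
[i=1,j=0] A[i]=8>B[j]=4 take 4 → j++
[i=1,j=1] A[i]=8<=B[j]=14 take 8 → i++

i=2, j=1, merged so far=[1, 4, 8]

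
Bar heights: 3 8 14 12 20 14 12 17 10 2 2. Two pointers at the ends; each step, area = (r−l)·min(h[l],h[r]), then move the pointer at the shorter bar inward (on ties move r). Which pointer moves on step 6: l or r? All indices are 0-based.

l

[0,10] min(3,2)*10=20 best=20 * → r--
[0,9] min(3,2)*9=18 best=20 → r--
[0,8] min(3,10)*8=24 best=24 * → l++
[1,8] min(8,10)*7=56 best=56 * → l++
[2,8] min(14,10)*6=60 best=60 * → r--
[2,7] min(14,17)*5=70 best=70 * → l++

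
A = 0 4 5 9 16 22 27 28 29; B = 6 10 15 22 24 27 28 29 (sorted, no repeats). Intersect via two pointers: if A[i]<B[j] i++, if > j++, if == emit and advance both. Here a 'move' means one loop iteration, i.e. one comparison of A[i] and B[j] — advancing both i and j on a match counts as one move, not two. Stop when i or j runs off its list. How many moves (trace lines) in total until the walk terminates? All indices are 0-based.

[i=0,j=0] 0<6 → i++
[i=1,j=0] 4<6 → i++
[i=2,j=0] 5<6 → i++
[i=3,j=0] 9>6 → j++
[i=3,j=1] 9<10 → i++
[i=4,j=1] 16>10 → j++
[i=4,j=2] 16>15 → j++
[i=4,j=3] 16<22 → i++
[i=5,j=3] 22==22 emit → i++,j++
[i=6,j=4] 27>24 → j++
[i=6,j=5] 27==27 emit → i++,j++
[i=7,j=6] 28==28 emit → i++,j++
[i=8,j=7] 29==29 emit → i++,j++

13 moves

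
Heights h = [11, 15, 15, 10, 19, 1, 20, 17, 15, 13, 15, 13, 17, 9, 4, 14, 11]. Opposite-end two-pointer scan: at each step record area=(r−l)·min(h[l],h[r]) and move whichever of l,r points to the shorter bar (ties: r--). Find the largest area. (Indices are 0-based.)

l=0 r=16: min(11,11)*16=176 best=176 *, r--
l=0 r=15: min(11,14)*15=165 best=176, l++
l=1 r=15: min(15,14)*14=196 best=196 *, r--
l=1 r=14: min(15,4)*13=52 best=196, r--
l=1 r=13: min(15,9)*12=108 best=196, r--
l=1 r=12: min(15,17)*11=165 best=196, l++
l=2 r=12: min(15,17)*10=150 best=196, l++
l=3 r=12: min(10,17)*9=90 best=196, l++
l=4 r=12: min(19,17)*8=136 best=196, r--
l=4 r=11: min(19,13)*7=91 best=196, r--
l=4 r=10: min(19,15)*6=90 best=196, r--
l=4 r=9: min(19,13)*5=65 best=196, r--
l=4 r=8: min(19,15)*4=60 best=196, r--
l=4 r=7: min(19,17)*3=51 best=196, r--
l=4 r=6: min(19,20)*2=38 best=196, l++
l=5 r=6: min(1,20)*1=1 best=196, l++

max area = 196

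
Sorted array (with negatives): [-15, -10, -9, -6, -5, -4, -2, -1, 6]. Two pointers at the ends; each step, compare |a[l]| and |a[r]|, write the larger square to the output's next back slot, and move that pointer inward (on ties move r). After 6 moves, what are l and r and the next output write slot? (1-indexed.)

[1,9] |-15|>|6| out[9]=225 → l++
[2,9] |-10|>|6| out[8]=100 → l++
[3,9] |-9|>|6| out[7]=81 → l++
[4,9] |-6|<=|6| out[6]=36 → r--
[4,8] |-6|>|-1| out[5]=36 → l++
[5,8] |-5|>|-1| out[4]=25 → l++

l=6, r=8, next write slot=3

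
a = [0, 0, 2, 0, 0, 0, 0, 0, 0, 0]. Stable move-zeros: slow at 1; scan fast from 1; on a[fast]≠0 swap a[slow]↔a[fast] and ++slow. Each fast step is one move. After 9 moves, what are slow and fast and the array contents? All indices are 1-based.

(s=1,f=1) a[fast]=0 → fast++
(s=1,f=2) a[fast]=0 → fast++
(s=1,f=3) a[fast]=2≠0 swap→a[1]=2 → slow++,fast++
(s=2,f=4) a[fast]=0 → fast++
(s=2,f=5) a[fast]=0 → fast++
(s=2,f=6) a[fast]=0 → fast++
(s=2,f=7) a[fast]=0 → fast++
(s=2,f=8) a[fast]=0 → fast++
(s=2,f=9) a[fast]=0 → fast++

slow=2, fast=10, a=[2, 0, 0, 0, 0, 0, 0, 0, 0, 0]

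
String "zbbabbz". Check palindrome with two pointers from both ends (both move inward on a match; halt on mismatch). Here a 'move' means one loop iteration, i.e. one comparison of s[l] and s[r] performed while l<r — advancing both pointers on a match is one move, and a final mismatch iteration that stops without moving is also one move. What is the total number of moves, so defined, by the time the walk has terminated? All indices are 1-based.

3 moves

[1,7] 'z'=='z' → l++,r--
[2,6] 'b'=='b' → l++,r--
[3,5] 'b'=='b' → l++,r--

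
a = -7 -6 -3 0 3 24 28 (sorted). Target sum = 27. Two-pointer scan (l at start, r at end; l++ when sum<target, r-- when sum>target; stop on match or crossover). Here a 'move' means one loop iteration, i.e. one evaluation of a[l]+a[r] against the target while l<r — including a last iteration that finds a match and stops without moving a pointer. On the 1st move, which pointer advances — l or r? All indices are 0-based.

l

l=0 r=6: -7+28=21 <27, l++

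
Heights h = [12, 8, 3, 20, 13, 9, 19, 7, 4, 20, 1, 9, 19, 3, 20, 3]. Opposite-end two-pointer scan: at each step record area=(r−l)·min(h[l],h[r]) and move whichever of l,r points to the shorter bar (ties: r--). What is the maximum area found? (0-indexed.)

l=0 r=15: min(12,3)*15=45 best=45 *, r--
l=0 r=14: min(12,20)*14=168 best=168 *, l++
l=1 r=14: min(8,20)*13=104 best=168, l++
l=2 r=14: min(3,20)*12=36 best=168, l++
l=3 r=14: min(20,20)*11=220 best=220 *, r--
l=3 r=13: min(20,3)*10=30 best=220, r--
l=3 r=12: min(20,19)*9=171 best=220, r--
l=3 r=11: min(20,9)*8=72 best=220, r--
l=3 r=10: min(20,1)*7=7 best=220, r--
l=3 r=9: min(20,20)*6=120 best=220, r--
l=3 r=8: min(20,4)*5=20 best=220, r--
l=3 r=7: min(20,7)*4=28 best=220, r--
l=3 r=6: min(20,19)*3=57 best=220, r--
l=3 r=5: min(20,9)*2=18 best=220, r--
l=3 r=4: min(20,13)*1=13 best=220, r--

max area = 220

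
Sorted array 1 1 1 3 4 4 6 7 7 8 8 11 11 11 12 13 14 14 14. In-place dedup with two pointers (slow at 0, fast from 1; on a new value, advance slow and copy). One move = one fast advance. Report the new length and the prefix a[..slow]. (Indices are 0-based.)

length 10; prefix = [1, 3, 4, 6, 7, 8, 11, 12, 13, 14]

slow=0 fast=1: a[fast]=1=a[slow] dup, fast++
slow=0 fast=2: a[fast]=1=a[slow] dup, fast++
slow=0 fast=3: a[fast]=3≠a[slow]=1 write a[1]=3, slow++,fast++
slow=1 fast=4: a[fast]=4≠a[slow]=3 write a[2]=4, slow++,fast++
slow=2 fast=5: a[fast]=4=a[slow] dup, fast++
slow=2 fast=6: a[fast]=6≠a[slow]=4 write a[3]=6, slow++,fast++
slow=3 fast=7: a[fast]=7≠a[slow]=6 write a[4]=7, slow++,fast++
slow=4 fast=8: a[fast]=7=a[slow] dup, fast++
slow=4 fast=9: a[fast]=8≠a[slow]=7 write a[5]=8, slow++,fast++
slow=5 fast=10: a[fast]=8=a[slow] dup, fast++
slow=5 fast=11: a[fast]=11≠a[slow]=8 write a[6]=11, slow++,fast++
slow=6 fast=12: a[fast]=11=a[slow] dup, fast++
slow=6 fast=13: a[fast]=11=a[slow] dup, fast++
slow=6 fast=14: a[fast]=12≠a[slow]=11 write a[7]=12, slow++,fast++
slow=7 fast=15: a[fast]=13≠a[slow]=12 write a[8]=13, slow++,fast++
slow=8 fast=16: a[fast]=14≠a[slow]=13 write a[9]=14, slow++,fast++
slow=9 fast=17: a[fast]=14=a[slow] dup, fast++
slow=9 fast=18: a[fast]=14=a[slow] dup, fast++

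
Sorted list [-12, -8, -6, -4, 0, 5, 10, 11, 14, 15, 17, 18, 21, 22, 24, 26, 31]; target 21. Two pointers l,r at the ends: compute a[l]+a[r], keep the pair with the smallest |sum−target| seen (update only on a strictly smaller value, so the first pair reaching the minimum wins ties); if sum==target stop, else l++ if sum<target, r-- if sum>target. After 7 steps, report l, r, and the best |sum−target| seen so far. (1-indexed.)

l=1 r=17: -12+31=19 d=2 *, l++
l=2 r=17: -8+31=23 d=2, r--
l=2 r=16: -8+26=18 d=3, l++
l=3 r=16: -6+26=20 d=1 *, l++
l=4 r=16: -4+26=22 d=1, r--
l=4 r=15: -4+24=20 d=1, l++
l=5 r=15: 0+24=24 d=3, r--

l=5, r=14, best |Δ|=1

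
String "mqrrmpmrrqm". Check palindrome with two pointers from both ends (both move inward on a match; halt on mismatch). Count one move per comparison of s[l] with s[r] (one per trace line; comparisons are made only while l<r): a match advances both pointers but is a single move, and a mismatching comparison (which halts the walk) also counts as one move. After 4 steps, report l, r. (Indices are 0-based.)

l=4, r=6

l=0 r=10: 'm'=='m', l++,r--
l=1 r=9: 'q'=='q', l++,r--
l=2 r=8: 'r'=='r', l++,r--
l=3 r=7: 'r'=='r', l++,r--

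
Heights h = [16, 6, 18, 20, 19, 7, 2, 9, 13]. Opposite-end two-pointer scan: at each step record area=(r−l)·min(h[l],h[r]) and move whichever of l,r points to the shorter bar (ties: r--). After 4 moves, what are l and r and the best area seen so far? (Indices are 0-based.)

l=0, r=4, best area=104

l=0 r=8: min(16,13)*8=104 best=104 *, r--
l=0 r=7: min(16,9)*7=63 best=104, r--
l=0 r=6: min(16,2)*6=12 best=104, r--
l=0 r=5: min(16,7)*5=35 best=104, r--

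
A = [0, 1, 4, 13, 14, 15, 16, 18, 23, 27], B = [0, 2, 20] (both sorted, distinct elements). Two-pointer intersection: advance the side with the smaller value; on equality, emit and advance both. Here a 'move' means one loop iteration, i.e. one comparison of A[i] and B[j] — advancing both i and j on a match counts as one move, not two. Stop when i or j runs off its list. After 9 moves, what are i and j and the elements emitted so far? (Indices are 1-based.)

i=1 j=1: 0==0 emit, i++,j++
i=2 j=2: 1<2, i++
i=3 j=2: 4>2, j++
i=3 j=3: 4<20, i++
i=4 j=3: 13<20, i++
i=5 j=3: 14<20, i++
i=6 j=3: 15<20, i++
i=7 j=3: 16<20, i++
i=8 j=3: 18<20, i++

i=9, j=3, emitted=[0]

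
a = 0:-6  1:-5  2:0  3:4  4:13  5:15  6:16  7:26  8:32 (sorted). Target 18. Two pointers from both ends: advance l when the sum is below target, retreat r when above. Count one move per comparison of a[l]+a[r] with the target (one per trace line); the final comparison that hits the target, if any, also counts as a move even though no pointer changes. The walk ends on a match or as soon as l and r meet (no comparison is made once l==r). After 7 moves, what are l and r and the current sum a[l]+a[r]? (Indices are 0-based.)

l=3, r=4, sum=17

[0,8] -6+32=26 >18 → r--
[0,7] -6+26=20 >18 → r--
[0,6] -6+16=10 <18 → l++
[1,6] -5+16=11 <18 → l++
[2,6] 0+16=16 <18 → l++
[3,6] 4+16=20 >18 → r--
[3,5] 4+15=19 >18 → r--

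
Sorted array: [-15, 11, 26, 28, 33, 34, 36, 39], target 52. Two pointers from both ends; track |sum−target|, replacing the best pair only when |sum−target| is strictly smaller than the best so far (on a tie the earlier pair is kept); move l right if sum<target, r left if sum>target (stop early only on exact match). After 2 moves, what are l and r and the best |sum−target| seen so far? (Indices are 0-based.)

l=2, r=7, best |Δ|=2

l=0 r=7: -15+39=24 d=28 *, l++
l=1 r=7: 11+39=50 d=2 *, l++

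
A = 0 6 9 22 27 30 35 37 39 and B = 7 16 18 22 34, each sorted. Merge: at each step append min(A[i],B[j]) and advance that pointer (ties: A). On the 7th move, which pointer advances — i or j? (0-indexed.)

i

i=0 j=0: A[i]=0<=B[j]=7 take 0, i++
i=1 j=0: A[i]=6<=B[j]=7 take 6, i++
i=2 j=0: A[i]=9>B[j]=7 take 7, j++
i=2 j=1: A[i]=9<=B[j]=16 take 9, i++
i=3 j=1: A[i]=22>B[j]=16 take 16, j++
i=3 j=2: A[i]=22>B[j]=18 take 18, j++
i=3 j=3: A[i]=22<=B[j]=22 take 22, i++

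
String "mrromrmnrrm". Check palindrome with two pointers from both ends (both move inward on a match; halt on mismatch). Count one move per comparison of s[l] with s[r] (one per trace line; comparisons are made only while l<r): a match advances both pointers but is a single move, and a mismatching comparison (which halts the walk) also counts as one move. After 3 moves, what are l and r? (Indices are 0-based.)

l=3, r=7

l=0 r=10: 'm'=='m', l++,r--
l=1 r=9: 'r'=='r', l++,r--
l=2 r=8: 'r'=='r', l++,r--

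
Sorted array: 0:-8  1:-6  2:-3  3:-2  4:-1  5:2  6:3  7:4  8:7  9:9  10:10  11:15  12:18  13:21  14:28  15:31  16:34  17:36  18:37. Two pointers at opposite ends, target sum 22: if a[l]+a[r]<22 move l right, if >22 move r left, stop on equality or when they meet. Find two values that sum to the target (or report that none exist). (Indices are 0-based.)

(-6, 28)

[0,18] -8+37=29 >22 → r--
[0,17] -8+36=28 >22 → r--
[0,16] -8+34=26 >22 → r--
[0,15] -8+31=23 >22 → r--
[0,14] -8+28=20 <22 → l++
[1,14] -6+28=22 → found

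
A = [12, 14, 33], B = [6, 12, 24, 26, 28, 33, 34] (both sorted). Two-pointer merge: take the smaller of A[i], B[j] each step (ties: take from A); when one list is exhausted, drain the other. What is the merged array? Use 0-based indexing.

[6, 12, 12, 14, 24, 26, 28, 33, 33, 34]

[i=0,j=0] A[i]=12>B[j]=6 take 6 → j++
[i=0,j=1] A[i]=12<=B[j]=12 take 12 → i++
[i=1,j=1] A[i]=14>B[j]=12 take 12 → j++
[i=1,j=2] A[i]=14<=B[j]=24 take 14 → i++
[i=2,j=2] A[i]=33>B[j]=24 take 24 → j++
[i=2,j=3] A[i]=33>B[j]=26 take 26 → j++
[i=2,j=4] A[i]=33>B[j]=28 take 28 → j++
[i=2,j=5] A[i]=33<=B[j]=33 take 33 → i++
[i=3,j=5] A done, take B[j]=33 → j++
[i=3,j=6] A done, take B[j]=34 → j++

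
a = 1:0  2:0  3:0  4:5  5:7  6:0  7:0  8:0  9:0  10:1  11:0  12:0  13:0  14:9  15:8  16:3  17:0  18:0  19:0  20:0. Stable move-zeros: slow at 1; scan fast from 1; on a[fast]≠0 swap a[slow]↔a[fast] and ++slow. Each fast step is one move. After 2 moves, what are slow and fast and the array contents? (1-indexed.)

slow=1 fast=1: a[fast]=0, fast++
slow=1 fast=2: a[fast]=0, fast++

slow=1, fast=3, a=[0, 0, 0, 5, 7, 0, 0, 0, 0, 1, 0, 0, 0, 9, 8, 3, 0, 0, 0, 0]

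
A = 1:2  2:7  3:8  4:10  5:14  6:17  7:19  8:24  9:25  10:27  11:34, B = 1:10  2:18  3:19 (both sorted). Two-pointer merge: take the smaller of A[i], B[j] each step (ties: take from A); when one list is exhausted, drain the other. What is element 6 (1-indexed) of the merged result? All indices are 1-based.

i=1 j=1: A[i]=2<=B[j]=10 take 2, i++
i=2 j=1: A[i]=7<=B[j]=10 take 7, i++
i=3 j=1: A[i]=8<=B[j]=10 take 8, i++
i=4 j=1: A[i]=10<=B[j]=10 take 10, i++
i=5 j=1: A[i]=14>B[j]=10 take 10, j++
i=5 j=2: A[i]=14<=B[j]=18 take 14, i++
i=6 j=2: A[i]=17<=B[j]=18 take 17, i++
i=7 j=2: A[i]=19>B[j]=18 take 18, j++
i=7 j=3: A[i]=19<=B[j]=19 take 19, i++
i=8 j=3: A[i]=24>B[j]=19 take 19, j++
i=8 j=4: B done, take A[i]=24, i++
i=9 j=4: B done, take A[i]=25, i++
i=10 j=4: B done, take A[i]=27, i++
i=11 j=4: B done, take A[i]=34, i++

merged[6] = 14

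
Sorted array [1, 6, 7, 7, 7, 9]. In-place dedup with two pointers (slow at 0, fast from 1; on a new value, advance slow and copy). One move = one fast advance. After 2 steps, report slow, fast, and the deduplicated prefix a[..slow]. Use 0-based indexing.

slow=0 fast=1: a[fast]=6≠a[slow]=1 write a[1]=6, slow++,fast++
slow=1 fast=2: a[fast]=7≠a[slow]=6 write a[2]=7, slow++,fast++

slow=2, fast=3, prefix=[1, 6, 7]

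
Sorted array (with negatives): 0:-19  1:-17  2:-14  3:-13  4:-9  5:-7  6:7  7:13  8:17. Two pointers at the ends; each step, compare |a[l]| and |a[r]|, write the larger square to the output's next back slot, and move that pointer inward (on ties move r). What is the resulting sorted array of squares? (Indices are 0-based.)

[0,8] |-19|>|17| out[8]=361 → l++
[1,8] |-17|<=|17| out[7]=289 → r--
[1,7] |-17|>|13| out[6]=289 → l++
[2,7] |-14|>|13| out[5]=196 → l++
[3,7] |-13|<=|13| out[4]=169 → r--
[3,6] |-13|>|7| out[3]=169 → l++
[4,6] |-9|>|7| out[2]=81 → l++
[5,6] |-7|<=|7| out[1]=49 → r--
[5,5] |-7|<=|-7| out[0]=49 → r--

[49, 49, 81, 169, 169, 196, 289, 289, 361]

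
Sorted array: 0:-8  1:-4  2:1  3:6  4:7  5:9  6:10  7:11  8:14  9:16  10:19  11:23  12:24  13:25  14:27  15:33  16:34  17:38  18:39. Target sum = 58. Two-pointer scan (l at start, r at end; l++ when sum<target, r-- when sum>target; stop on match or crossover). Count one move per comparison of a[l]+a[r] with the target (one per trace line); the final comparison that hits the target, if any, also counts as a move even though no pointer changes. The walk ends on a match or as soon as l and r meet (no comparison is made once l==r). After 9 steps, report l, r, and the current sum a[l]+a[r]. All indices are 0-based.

[0,18] -8+39=31 <58 → l++
[1,18] -4+39=35 <58 → l++
[2,18] 1+39=40 <58 → l++
[3,18] 6+39=45 <58 → l++
[4,18] 7+39=46 <58 → l++
[5,18] 9+39=48 <58 → l++
[6,18] 10+39=49 <58 → l++
[7,18] 11+39=50 <58 → l++
[8,18] 14+39=53 <58 → l++

l=9, r=18, sum=55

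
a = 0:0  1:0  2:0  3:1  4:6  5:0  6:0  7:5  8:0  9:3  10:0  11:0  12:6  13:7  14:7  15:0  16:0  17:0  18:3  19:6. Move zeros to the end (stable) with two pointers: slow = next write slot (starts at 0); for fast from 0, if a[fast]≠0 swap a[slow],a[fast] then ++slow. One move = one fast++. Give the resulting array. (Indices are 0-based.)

[1, 6, 5, 3, 6, 7, 7, 3, 6, 0, 0, 0, 0, 0, 0, 0, 0, 0, 0, 0]

slow=0 fast=0: a[fast]=0, fast++
slow=0 fast=1: a[fast]=0, fast++
slow=0 fast=2: a[fast]=0, fast++
slow=0 fast=3: a[fast]=1≠0 swap→a[0]=1, slow++,fast++
slow=1 fast=4: a[fast]=6≠0 swap→a[1]=6, slow++,fast++
slow=2 fast=5: a[fast]=0, fast++
slow=2 fast=6: a[fast]=0, fast++
slow=2 fast=7: a[fast]=5≠0 swap→a[2]=5, slow++,fast++
slow=3 fast=8: a[fast]=0, fast++
slow=3 fast=9: a[fast]=3≠0 swap→a[3]=3, slow++,fast++
slow=4 fast=10: a[fast]=0, fast++
slow=4 fast=11: a[fast]=0, fast++
slow=4 fast=12: a[fast]=6≠0 swap→a[4]=6, slow++,fast++
slow=5 fast=13: a[fast]=7≠0 swap→a[5]=7, slow++,fast++
slow=6 fast=14: a[fast]=7≠0 swap→a[6]=7, slow++,fast++
slow=7 fast=15: a[fast]=0, fast++
slow=7 fast=16: a[fast]=0, fast++
slow=7 fast=17: a[fast]=0, fast++
slow=7 fast=18: a[fast]=3≠0 swap→a[7]=3, slow++,fast++
slow=8 fast=19: a[fast]=6≠0 swap→a[8]=6, slow++,fast++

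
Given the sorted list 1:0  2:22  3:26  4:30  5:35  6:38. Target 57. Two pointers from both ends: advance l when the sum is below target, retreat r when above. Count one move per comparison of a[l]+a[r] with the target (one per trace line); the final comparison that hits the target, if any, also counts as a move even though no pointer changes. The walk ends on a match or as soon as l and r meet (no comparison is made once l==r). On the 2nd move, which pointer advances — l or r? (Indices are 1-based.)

l=1 r=6: 0+38=38 <57, l++
l=2 r=6: 22+38=60 >57, r--

r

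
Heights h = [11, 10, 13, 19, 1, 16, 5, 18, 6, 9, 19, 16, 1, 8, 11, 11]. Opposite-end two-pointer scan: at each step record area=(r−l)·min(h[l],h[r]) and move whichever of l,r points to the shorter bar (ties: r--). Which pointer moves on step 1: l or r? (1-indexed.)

l=1 r=16: min(11,11)*15=165 best=165 *, r--

r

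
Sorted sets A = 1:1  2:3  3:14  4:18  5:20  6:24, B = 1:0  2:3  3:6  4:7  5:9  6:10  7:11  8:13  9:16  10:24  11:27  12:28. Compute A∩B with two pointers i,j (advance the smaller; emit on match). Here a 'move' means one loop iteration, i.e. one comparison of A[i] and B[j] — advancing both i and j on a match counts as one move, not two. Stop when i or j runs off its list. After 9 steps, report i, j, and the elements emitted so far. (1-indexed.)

i=1 j=1: 1>0, j++
i=1 j=2: 1<3, i++
i=2 j=2: 3==3 emit, i++,j++
i=3 j=3: 14>6, j++
i=3 j=4: 14>7, j++
i=3 j=5: 14>9, j++
i=3 j=6: 14>10, j++
i=3 j=7: 14>11, j++
i=3 j=8: 14>13, j++

i=3, j=9, emitted=[3]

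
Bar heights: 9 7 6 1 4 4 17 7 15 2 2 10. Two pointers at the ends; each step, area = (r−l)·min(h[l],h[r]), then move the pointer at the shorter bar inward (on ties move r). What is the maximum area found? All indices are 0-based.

l=0 r=11: min(9,10)*11=99 best=99 *, l++
l=1 r=11: min(7,10)*10=70 best=99, l++
l=2 r=11: min(6,10)*9=54 best=99, l++
l=3 r=11: min(1,10)*8=8 best=99, l++
l=4 r=11: min(4,10)*7=28 best=99, l++
l=5 r=11: min(4,10)*6=24 best=99, l++
l=6 r=11: min(17,10)*5=50 best=99, r--
l=6 r=10: min(17,2)*4=8 best=99, r--
l=6 r=9: min(17,2)*3=6 best=99, r--
l=6 r=8: min(17,15)*2=30 best=99, r--
l=6 r=7: min(17,7)*1=7 best=99, r--

max area = 99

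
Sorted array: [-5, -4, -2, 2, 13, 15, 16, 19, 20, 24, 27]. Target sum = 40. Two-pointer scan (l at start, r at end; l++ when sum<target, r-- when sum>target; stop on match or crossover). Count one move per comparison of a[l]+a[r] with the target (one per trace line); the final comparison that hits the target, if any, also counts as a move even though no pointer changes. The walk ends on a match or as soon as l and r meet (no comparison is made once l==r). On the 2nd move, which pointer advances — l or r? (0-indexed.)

l

l=0 r=10: -5+27=22 <40, l++
l=1 r=10: -4+27=23 <40, l++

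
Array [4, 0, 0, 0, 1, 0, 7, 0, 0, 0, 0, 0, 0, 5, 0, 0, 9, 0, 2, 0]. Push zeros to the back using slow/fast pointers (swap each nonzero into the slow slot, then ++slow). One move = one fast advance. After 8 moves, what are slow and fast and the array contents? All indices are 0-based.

slow=0 fast=0: a[fast]=4≠0 swap→a[0]=4, slow++,fast++
slow=1 fast=1: a[fast]=0, fast++
slow=1 fast=2: a[fast]=0, fast++
slow=1 fast=3: a[fast]=0, fast++
slow=1 fast=4: a[fast]=1≠0 swap→a[1]=1, slow++,fast++
slow=2 fast=5: a[fast]=0, fast++
slow=2 fast=6: a[fast]=7≠0 swap→a[2]=7, slow++,fast++
slow=3 fast=7: a[fast]=0, fast++

slow=3, fast=8, a=[4, 1, 7, 0, 0, 0, 0, 0, 0, 0, 0, 0, 0, 5, 0, 0, 9, 0, 2, 0]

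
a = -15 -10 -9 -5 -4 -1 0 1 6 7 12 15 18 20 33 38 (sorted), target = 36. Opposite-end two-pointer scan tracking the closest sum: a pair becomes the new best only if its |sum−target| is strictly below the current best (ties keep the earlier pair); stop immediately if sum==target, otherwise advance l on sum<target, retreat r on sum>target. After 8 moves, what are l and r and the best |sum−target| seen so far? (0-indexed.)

l=0 r=15: -15+38=23 d=13 *, l++
l=1 r=15: -10+38=28 d=8 *, l++
l=2 r=15: -9+38=29 d=7 *, l++
l=3 r=15: -5+38=33 d=3 *, l++
l=4 r=15: -4+38=34 d=2 *, l++
l=5 r=15: -1+38=37 d=1 *, r--
l=5 r=14: -1+33=32 d=4, l++
l=6 r=14: 0+33=33 d=3, l++

l=7, r=14, best |Δ|=1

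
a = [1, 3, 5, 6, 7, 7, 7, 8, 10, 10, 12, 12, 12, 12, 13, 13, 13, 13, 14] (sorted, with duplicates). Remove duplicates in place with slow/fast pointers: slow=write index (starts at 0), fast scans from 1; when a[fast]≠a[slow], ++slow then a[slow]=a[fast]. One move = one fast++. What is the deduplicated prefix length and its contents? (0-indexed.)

length 10; prefix = [1, 3, 5, 6, 7, 8, 10, 12, 13, 14]

(s=0,f=1) a[fast]=3≠a[slow]=1 write a[1]=3 → slow++,fast++
(s=1,f=2) a[fast]=5≠a[slow]=3 write a[2]=5 → slow++,fast++
(s=2,f=3) a[fast]=6≠a[slow]=5 write a[3]=6 → slow++,fast++
(s=3,f=4) a[fast]=7≠a[slow]=6 write a[4]=7 → slow++,fast++
(s=4,f=5) a[fast]=7=a[slow] dup → fast++
(s=4,f=6) a[fast]=7=a[slow] dup → fast++
(s=4,f=7) a[fast]=8≠a[slow]=7 write a[5]=8 → slow++,fast++
(s=5,f=8) a[fast]=10≠a[slow]=8 write a[6]=10 → slow++,fast++
(s=6,f=9) a[fast]=10=a[slow] dup → fast++
(s=6,f=10) a[fast]=12≠a[slow]=10 write a[7]=12 → slow++,fast++
(s=7,f=11) a[fast]=12=a[slow] dup → fast++
(s=7,f=12) a[fast]=12=a[slow] dup → fast++
(s=7,f=13) a[fast]=12=a[slow] dup → fast++
(s=7,f=14) a[fast]=13≠a[slow]=12 write a[8]=13 → slow++,fast++
(s=8,f=15) a[fast]=13=a[slow] dup → fast++
(s=8,f=16) a[fast]=13=a[slow] dup → fast++
(s=8,f=17) a[fast]=13=a[slow] dup → fast++
(s=8,f=18) a[fast]=14≠a[slow]=13 write a[9]=14 → slow++,fast++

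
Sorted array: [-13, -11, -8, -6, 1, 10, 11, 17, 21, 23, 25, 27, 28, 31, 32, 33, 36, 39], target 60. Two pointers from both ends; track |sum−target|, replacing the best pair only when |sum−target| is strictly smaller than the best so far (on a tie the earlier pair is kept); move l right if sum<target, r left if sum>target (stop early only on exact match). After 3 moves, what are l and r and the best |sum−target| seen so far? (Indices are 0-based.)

l=0 r=17: -13+39=26 d=34 *, l++
l=1 r=17: -11+39=28 d=32 *, l++
l=2 r=17: -8+39=31 d=29 *, l++

l=3, r=17, best |Δ|=29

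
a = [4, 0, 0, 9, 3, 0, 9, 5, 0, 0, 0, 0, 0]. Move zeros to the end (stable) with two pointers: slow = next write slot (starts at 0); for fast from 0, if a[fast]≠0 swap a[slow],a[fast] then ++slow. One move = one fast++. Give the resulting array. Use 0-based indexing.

(s=0,f=0) a[fast]=4≠0 swap→a[0]=4 → slow++,fast++
(s=1,f=1) a[fast]=0 → fast++
(s=1,f=2) a[fast]=0 → fast++
(s=1,f=3) a[fast]=9≠0 swap→a[1]=9 → slow++,fast++
(s=2,f=4) a[fast]=3≠0 swap→a[2]=3 → slow++,fast++
(s=3,f=5) a[fast]=0 → fast++
(s=3,f=6) a[fast]=9≠0 swap→a[3]=9 → slow++,fast++
(s=4,f=7) a[fast]=5≠0 swap→a[4]=5 → slow++,fast++
(s=5,f=8) a[fast]=0 → fast++
(s=5,f=9) a[fast]=0 → fast++
(s=5,f=10) a[fast]=0 → fast++
(s=5,f=11) a[fast]=0 → fast++
(s=5,f=12) a[fast]=0 → fast++

[4, 9, 3, 9, 5, 0, 0, 0, 0, 0, 0, 0, 0]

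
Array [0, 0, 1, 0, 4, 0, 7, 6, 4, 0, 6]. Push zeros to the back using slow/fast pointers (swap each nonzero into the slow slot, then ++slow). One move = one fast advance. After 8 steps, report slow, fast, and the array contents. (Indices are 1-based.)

slow=1 fast=1: a[fast]=0, fast++
slow=1 fast=2: a[fast]=0, fast++
slow=1 fast=3: a[fast]=1≠0 swap→a[1]=1, slow++,fast++
slow=2 fast=4: a[fast]=0, fast++
slow=2 fast=5: a[fast]=4≠0 swap→a[2]=4, slow++,fast++
slow=3 fast=6: a[fast]=0, fast++
slow=3 fast=7: a[fast]=7≠0 swap→a[3]=7, slow++,fast++
slow=4 fast=8: a[fast]=6≠0 swap→a[4]=6, slow++,fast++

slow=5, fast=9, a=[1, 4, 7, 6, 0, 0, 0, 0, 4, 0, 6]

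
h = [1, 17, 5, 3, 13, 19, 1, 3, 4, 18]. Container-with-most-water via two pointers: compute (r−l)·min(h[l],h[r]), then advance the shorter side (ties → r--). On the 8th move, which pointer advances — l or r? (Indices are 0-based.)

r

[0,9] min(1,18)*9=9 best=9 * → l++
[1,9] min(17,18)*8=136 best=136 * → l++
[2,9] min(5,18)*7=35 best=136 → l++
[3,9] min(3,18)*6=18 best=136 → l++
[4,9] min(13,18)*5=65 best=136 → l++
[5,9] min(19,18)*4=72 best=136 → r--
[5,8] min(19,4)*3=12 best=136 → r--
[5,7] min(19,3)*2=6 best=136 → r--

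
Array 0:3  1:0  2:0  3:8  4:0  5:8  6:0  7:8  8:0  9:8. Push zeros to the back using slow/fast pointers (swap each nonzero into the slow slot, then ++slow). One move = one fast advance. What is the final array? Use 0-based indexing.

slow=0 fast=0: a[fast]=3≠0 swap→a[0]=3, slow++,fast++
slow=1 fast=1: a[fast]=0, fast++
slow=1 fast=2: a[fast]=0, fast++
slow=1 fast=3: a[fast]=8≠0 swap→a[1]=8, slow++,fast++
slow=2 fast=4: a[fast]=0, fast++
slow=2 fast=5: a[fast]=8≠0 swap→a[2]=8, slow++,fast++
slow=3 fast=6: a[fast]=0, fast++
slow=3 fast=7: a[fast]=8≠0 swap→a[3]=8, slow++,fast++
slow=4 fast=8: a[fast]=0, fast++
slow=4 fast=9: a[fast]=8≠0 swap→a[4]=8, slow++,fast++

[3, 8, 8, 8, 8, 0, 0, 0, 0, 0]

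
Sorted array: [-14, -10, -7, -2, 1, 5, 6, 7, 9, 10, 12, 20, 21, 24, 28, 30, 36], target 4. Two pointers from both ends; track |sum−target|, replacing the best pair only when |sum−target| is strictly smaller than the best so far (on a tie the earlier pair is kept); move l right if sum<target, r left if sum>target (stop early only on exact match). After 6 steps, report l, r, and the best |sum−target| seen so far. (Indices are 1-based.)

l=1, r=11, best |Δ|=2

l=1 r=17: -14+36=22 d=18 *, r--
l=1 r=16: -14+30=16 d=12 *, r--
l=1 r=15: -14+28=14 d=10 *, r--
l=1 r=14: -14+24=10 d=6 *, r--
l=1 r=13: -14+21=7 d=3 *, r--
l=1 r=12: -14+20=6 d=2 *, r--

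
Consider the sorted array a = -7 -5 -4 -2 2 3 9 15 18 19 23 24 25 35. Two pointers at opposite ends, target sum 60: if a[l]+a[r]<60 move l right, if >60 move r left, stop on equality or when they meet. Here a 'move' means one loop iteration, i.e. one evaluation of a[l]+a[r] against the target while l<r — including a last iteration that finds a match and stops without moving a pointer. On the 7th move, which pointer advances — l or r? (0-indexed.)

l

[0,13] -7+35=28 <60 → l++
[1,13] -5+35=30 <60 → l++
[2,13] -4+35=31 <60 → l++
[3,13] -2+35=33 <60 → l++
[4,13] 2+35=37 <60 → l++
[5,13] 3+35=38 <60 → l++
[6,13] 9+35=44 <60 → l++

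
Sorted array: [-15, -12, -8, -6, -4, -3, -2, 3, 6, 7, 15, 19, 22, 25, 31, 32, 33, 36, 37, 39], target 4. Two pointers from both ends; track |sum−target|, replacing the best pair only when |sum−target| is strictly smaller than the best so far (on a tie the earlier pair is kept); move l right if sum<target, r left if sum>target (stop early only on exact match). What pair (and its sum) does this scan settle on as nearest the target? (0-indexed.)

l=0 r=19: -15+39=24 d=20 *, r--
l=0 r=18: -15+37=22 d=18 *, r--
l=0 r=17: -15+36=21 d=17 *, r--
l=0 r=16: -15+33=18 d=14 *, r--
l=0 r=15: -15+32=17 d=13 *, r--
l=0 r=14: -15+31=16 d=12 *, r--
l=0 r=13: -15+25=10 d=6 *, r--
l=0 r=12: -15+22=7 d=3 *, r--
l=0 r=11: -15+19=4 d=0 *, stop

pair (-15, 19) with sum 4 (|Δ|=0)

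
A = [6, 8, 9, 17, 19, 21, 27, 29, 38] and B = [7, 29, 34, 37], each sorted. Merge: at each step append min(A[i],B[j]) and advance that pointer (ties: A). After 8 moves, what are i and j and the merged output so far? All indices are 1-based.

i=8, j=2, merged so far=[6, 7, 8, 9, 17, 19, 21, 27]

[i=1,j=1] A[i]=6<=B[j]=7 take 6 → i++
[i=2,j=1] A[i]=8>B[j]=7 take 7 → j++
[i=2,j=2] A[i]=8<=B[j]=29 take 8 → i++
[i=3,j=2] A[i]=9<=B[j]=29 take 9 → i++
[i=4,j=2] A[i]=17<=B[j]=29 take 17 → i++
[i=5,j=2] A[i]=19<=B[j]=29 take 19 → i++
[i=6,j=2] A[i]=21<=B[j]=29 take 21 → i++
[i=7,j=2] A[i]=27<=B[j]=29 take 27 → i++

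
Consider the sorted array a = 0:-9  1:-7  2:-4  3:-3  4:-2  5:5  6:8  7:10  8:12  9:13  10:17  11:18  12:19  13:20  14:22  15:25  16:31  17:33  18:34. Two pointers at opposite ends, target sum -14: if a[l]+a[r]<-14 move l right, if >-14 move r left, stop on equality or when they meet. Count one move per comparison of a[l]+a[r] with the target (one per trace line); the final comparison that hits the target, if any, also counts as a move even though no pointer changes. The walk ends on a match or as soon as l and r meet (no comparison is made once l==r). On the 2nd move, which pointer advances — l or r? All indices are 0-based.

l=0 r=18: -9+34=25 >-14, r--
l=0 r=17: -9+33=24 >-14, r--

r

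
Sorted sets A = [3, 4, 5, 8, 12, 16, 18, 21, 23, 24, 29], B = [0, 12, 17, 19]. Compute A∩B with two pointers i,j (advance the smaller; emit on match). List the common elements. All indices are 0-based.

[i=0,j=0] 3>0 → j++
[i=0,j=1] 3<12 → i++
[i=1,j=1] 4<12 → i++
[i=2,j=1] 5<12 → i++
[i=3,j=1] 8<12 → i++
[i=4,j=1] 12==12 emit → i++,j++
[i=5,j=2] 16<17 → i++
[i=6,j=2] 18>17 → j++
[i=6,j=3] 18<19 → i++
[i=7,j=3] 21>19 → j++

intersection = [12]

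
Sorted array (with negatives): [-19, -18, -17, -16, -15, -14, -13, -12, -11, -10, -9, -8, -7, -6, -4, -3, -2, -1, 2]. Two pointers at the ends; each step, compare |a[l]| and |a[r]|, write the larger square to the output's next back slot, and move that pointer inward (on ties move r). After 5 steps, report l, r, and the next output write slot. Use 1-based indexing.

l=6, r=19, next write slot=14

l=1 r=19: |-19|>|2| out[19]=361, l++
l=2 r=19: |-18|>|2| out[18]=324, l++
l=3 r=19: |-17|>|2| out[17]=289, l++
l=4 r=19: |-16|>|2| out[16]=256, l++
l=5 r=19: |-15|>|2| out[15]=225, l++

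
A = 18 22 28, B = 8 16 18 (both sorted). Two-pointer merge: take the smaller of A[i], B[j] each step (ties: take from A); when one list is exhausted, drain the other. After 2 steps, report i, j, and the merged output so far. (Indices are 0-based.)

i=0, j=2, merged so far=[8, 16]

[i=0,j=0] A[i]=18>B[j]=8 take 8 → j++
[i=0,j=1] A[i]=18>B[j]=16 take 16 → j++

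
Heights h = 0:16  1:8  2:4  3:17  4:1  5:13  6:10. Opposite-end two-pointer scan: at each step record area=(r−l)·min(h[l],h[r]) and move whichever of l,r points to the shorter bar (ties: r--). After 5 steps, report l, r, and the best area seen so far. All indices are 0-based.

l=2, r=3, best area=65

[0,6] min(16,10)*6=60 best=60 * → r--
[0,5] min(16,13)*5=65 best=65 * → r--
[0,4] min(16,1)*4=4 best=65 → r--
[0,3] min(16,17)*3=48 best=65 → l++
[1,3] min(8,17)*2=16 best=65 → l++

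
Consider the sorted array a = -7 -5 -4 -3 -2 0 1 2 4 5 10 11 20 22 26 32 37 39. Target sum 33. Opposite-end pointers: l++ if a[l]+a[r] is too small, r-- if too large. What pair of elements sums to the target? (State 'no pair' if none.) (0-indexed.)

l=0 r=17: -7+39=32 <33, l++
l=1 r=17: -5+39=34 >33, r--
l=1 r=16: -5+37=32 <33, l++
l=2 r=16: -4+37=33, found

(-4, 37)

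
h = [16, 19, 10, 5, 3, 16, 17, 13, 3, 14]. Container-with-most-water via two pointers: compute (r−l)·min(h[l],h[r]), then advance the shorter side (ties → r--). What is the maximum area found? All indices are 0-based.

l=0 r=9: min(16,14)*9=126 best=126 *, r--
l=0 r=8: min(16,3)*8=24 best=126, r--
l=0 r=7: min(16,13)*7=91 best=126, r--
l=0 r=6: min(16,17)*6=96 best=126, l++
l=1 r=6: min(19,17)*5=85 best=126, r--
l=1 r=5: min(19,16)*4=64 best=126, r--
l=1 r=4: min(19,3)*3=9 best=126, r--
l=1 r=3: min(19,5)*2=10 best=126, r--
l=1 r=2: min(19,10)*1=10 best=126, r--

max area = 126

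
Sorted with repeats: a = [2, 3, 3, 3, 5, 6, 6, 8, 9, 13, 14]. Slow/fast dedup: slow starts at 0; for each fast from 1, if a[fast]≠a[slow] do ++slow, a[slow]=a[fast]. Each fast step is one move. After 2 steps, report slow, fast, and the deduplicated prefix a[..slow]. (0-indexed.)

slow=1, fast=3, prefix=[2, 3]

(s=0,f=1) a[fast]=3≠a[slow]=2 write a[1]=3 → slow++,fast++
(s=1,f=2) a[fast]=3=a[slow] dup → fast++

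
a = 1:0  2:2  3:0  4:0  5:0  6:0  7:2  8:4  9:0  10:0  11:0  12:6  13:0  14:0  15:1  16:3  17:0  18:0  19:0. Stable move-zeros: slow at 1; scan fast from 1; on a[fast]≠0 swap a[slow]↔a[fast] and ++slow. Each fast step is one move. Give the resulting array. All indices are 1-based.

(s=1,f=1) a[fast]=0 → fast++
(s=1,f=2) a[fast]=2≠0 swap→a[1]=2 → slow++,fast++
(s=2,f=3) a[fast]=0 → fast++
(s=2,f=4) a[fast]=0 → fast++
(s=2,f=5) a[fast]=0 → fast++
(s=2,f=6) a[fast]=0 → fast++
(s=2,f=7) a[fast]=2≠0 swap→a[2]=2 → slow++,fast++
(s=3,f=8) a[fast]=4≠0 swap→a[3]=4 → slow++,fast++
(s=4,f=9) a[fast]=0 → fast++
(s=4,f=10) a[fast]=0 → fast++
(s=4,f=11) a[fast]=0 → fast++
(s=4,f=12) a[fast]=6≠0 swap→a[4]=6 → slow++,fast++
(s=5,f=13) a[fast]=0 → fast++
(s=5,f=14) a[fast]=0 → fast++
(s=5,f=15) a[fast]=1≠0 swap→a[5]=1 → slow++,fast++
(s=6,f=16) a[fast]=3≠0 swap→a[6]=3 → slow++,fast++
(s=7,f=17) a[fast]=0 → fast++
(s=7,f=18) a[fast]=0 → fast++
(s=7,f=19) a[fast]=0 → fast++

[2, 2, 4, 6, 1, 3, 0, 0, 0, 0, 0, 0, 0, 0, 0, 0, 0, 0, 0]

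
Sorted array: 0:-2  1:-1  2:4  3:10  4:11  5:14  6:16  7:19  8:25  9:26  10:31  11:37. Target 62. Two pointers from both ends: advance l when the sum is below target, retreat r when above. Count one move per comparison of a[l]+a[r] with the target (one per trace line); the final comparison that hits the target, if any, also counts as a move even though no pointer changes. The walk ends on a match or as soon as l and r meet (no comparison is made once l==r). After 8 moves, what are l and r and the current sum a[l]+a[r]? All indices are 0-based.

l=8, r=11, sum=62

l=0 r=11: -2+37=35 <62, l++
l=1 r=11: -1+37=36 <62, l++
l=2 r=11: 4+37=41 <62, l++
l=3 r=11: 10+37=47 <62, l++
l=4 r=11: 11+37=48 <62, l++
l=5 r=11: 14+37=51 <62, l++
l=6 r=11: 16+37=53 <62, l++
l=7 r=11: 19+37=56 <62, l++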